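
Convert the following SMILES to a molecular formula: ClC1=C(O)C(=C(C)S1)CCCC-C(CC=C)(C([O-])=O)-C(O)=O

C15H18ClO5S-

Heavy atoms from the SMILES: 15 C, 1 Cl, 5 O, 1 S.
Implicit hydrogens by atom environment:
  6 × C: 2 H each → 12
  4 × C (aromatic): no H
  3 × C: no H
  2 × O: 1 H each → 2
  2 × O: no H
  1 × C: 3 H
  1 × C: 1 H
  1 × Cl: no H
  1 × O (charge -1): no H
  1 × S (aromatic): no H
  Total hydrogens = 18.
Net charge -1.
Molecular formula: C15H18ClO5S-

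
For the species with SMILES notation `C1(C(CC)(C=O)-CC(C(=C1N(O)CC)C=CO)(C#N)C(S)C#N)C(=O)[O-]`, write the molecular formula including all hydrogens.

Heavy atoms from the SMILES: 17 C, 3 N, 5 O, 1 S.
Implicit hydrogens by atom environment:
  7 × C: no H
  5 × C: 1 H each → 5
  3 × C: 2 H each → 6
  3 × N: no H
  2 × C: 3 H each → 6
  2 × O: 1 H each → 2
  2 × O: no H
  1 × O (charge -1): no H
  1 × S: 1 H
  Total hydrogens = 20.
Net charge -1.
Molecular formula: C17H20N3O5S-

C17H20N3O5S-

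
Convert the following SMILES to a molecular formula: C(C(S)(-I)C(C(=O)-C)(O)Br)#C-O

Heavy atoms from the SMILES: 1 Br, 6 C, 1 I, 3 O, 1 S.
Implicit hydrogens by atom environment:
  5 × C: no H
  2 × O: 1 H each → 2
  1 × Br: no H
  1 × C: 3 H
  1 × I: no H
  1 × O: no H
  1 × S: 1 H
  Total hydrogens = 6.
Molecular formula: C6H6BrIO3S

C6H6BrIO3S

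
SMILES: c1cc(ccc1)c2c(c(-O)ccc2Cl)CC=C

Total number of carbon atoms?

15

The symbol for carbon appears 15 times in the SMILES. Lowercase c denotes aromatic carbon and counts toward C.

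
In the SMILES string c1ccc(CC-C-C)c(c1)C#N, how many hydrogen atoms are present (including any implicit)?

13

Hydrogens are implicit in SMILES; fill each atom to its normal valence:
  4 × C (aromatic): 1 H each → 4
  3 × C: 2 H each → 6
  2 × C (aromatic): no H
  1 × C: 3 H
  1 × C: no H
  1 × N: no H
  Total hydrogens = 13.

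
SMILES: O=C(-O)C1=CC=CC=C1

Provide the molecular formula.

C7H6O2

Heavy atoms from the SMILES: 7 C, 2 O.
Implicit hydrogens by atom environment:
  5 × C (aromatic): 1 H each → 5
  1 × C (aromatic): no H
  1 × C: no H
  1 × O: 1 H
  1 × O: no H
  Total hydrogens = 6.
Molecular formula: C7H6O2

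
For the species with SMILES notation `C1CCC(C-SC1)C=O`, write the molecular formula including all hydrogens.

C7H12OS

Heavy atoms from the SMILES: 7 C, 1 O, 1 S.
Implicit hydrogens by atom environment:
  5 × C: 2 H each → 10
  2 × C: 1 H each → 2
  1 × O: no H
  1 × S: no H
  Total hydrogens = 12.
Molecular formula: C7H12OS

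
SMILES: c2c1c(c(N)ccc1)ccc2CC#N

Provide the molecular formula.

Heavy atoms from the SMILES: 12 C, 2 N.
Implicit hydrogens by atom environment:
  6 × C (aromatic): 1 H each → 6
  4 × C (aromatic): no H
  1 × C: 2 H
  1 × C: no H
  1 × N: 2 H
  1 × N: no H
  Total hydrogens = 10.
Molecular formula: C12H10N2

C12H10N2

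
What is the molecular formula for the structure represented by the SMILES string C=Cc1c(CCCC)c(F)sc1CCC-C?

Heavy atoms from the SMILES: 14 C, 1 F, 1 S.
Implicit hydrogens by atom environment:
  7 × C: 2 H each → 14
  4 × C (aromatic): no H
  2 × C: 3 H each → 6
  1 × C: 1 H
  1 × F: no H
  1 × S (aromatic): no H
  Total hydrogens = 21.
Molecular formula: C14H21FS

C14H21FS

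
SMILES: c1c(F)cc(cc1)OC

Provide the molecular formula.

C7H7FO

Heavy atoms from the SMILES: 7 C, 1 F, 1 O.
Implicit hydrogens by atom environment:
  4 × C (aromatic): 1 H each → 4
  2 × C (aromatic): no H
  1 × C: 3 H
  1 × F: no H
  1 × O: no H
  Total hydrogens = 7.
Molecular formula: C7H7FO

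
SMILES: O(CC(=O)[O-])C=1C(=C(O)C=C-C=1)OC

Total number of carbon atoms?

9

The symbol for carbon appears 9 times in the SMILES.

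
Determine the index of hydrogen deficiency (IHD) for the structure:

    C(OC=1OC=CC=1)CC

Molecular formula from the SMILES: C7H10O2.
DoU = (2C + 2 + N − H − X)/2 = (2·7 + 2 + 0 − 10 − 0)/2 = 6/2 = 3.
(Structurally: 1 ring(s) + 2 π bond(s) = 3.)

3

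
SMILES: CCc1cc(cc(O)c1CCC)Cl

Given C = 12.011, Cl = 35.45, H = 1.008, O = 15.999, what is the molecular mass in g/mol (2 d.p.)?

Molecular formula: C11H15ClO.
M = 11×12.011 + 1×35.45 + 15×1.008 + 1×15.999 = 198.69 g/mol.

198.69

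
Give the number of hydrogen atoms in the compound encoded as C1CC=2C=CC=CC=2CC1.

12

Hydrogens are implicit in SMILES; fill each atom to its normal valence:
  4 × C: 2 H each → 8
  4 × C (aromatic): 1 H each → 4
  2 × C (aromatic): no H
  Total hydrogens = 12.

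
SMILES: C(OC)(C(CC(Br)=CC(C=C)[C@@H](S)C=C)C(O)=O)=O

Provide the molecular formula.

Heavy atoms from the SMILES: 1 Br, 13 C, 4 O, 1 S.
Implicit hydrogens by atom environment:
  6 × C: 1 H each → 6
  3 × C: 2 H each → 6
  3 × C: no H
  3 × O: no H
  1 × Br: no H
  1 × C: 3 H
  1 × O: 1 H
  1 × S: 1 H
  Total hydrogens = 17.
Molecular formula: C13H17BrO4S

C13H17BrO4S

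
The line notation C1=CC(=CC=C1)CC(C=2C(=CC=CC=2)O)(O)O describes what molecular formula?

Heavy atoms from the SMILES: 14 C, 3 O.
Implicit hydrogens by atom environment:
  9 × C (aromatic): 1 H each → 9
  3 × C (aromatic): no H
  3 × O: 1 H each → 3
  1 × C: 2 H
  1 × C: no H
  Total hydrogens = 14.
Molecular formula: C14H14O3

C14H14O3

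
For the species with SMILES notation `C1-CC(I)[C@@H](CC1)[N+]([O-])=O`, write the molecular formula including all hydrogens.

Heavy atoms from the SMILES: 6 C, 1 I, 1 N, 2 O.
Implicit hydrogens by atom environment:
  4 × C: 2 H each → 8
  2 × C: 1 H each → 2
  1 × I: no H
  1 × N (charge +1): no H
  1 × O: no H
  1 × O (charge -1): no H
  Total hydrogens = 10.
Molecular formula: C6H10INO2

C6H10INO2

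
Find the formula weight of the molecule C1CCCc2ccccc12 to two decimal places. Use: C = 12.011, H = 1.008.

132.21

Molecular formula: C10H12.
M = 10×12.011 + 12×1.008 = 132.21 g/mol.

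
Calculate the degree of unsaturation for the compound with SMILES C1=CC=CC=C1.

Molecular formula from the SMILES: C6H6.
DoU = (2C + 2 + N − H − X)/2 = (2·6 + 2 + 0 − 6 − 0)/2 = 8/2 = 4.
(Structurally: 1 ring(s) + 3 π bond(s) = 4.)

4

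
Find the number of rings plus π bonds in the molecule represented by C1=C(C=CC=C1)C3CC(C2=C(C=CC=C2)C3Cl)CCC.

Molecular formula from the SMILES: C19H21Cl.
DoU = (2C + 2 + N − H − X)/2 = (2·19 + 2 + 0 − 21 − 1)/2 = 18/2 = 9.
(Structurally: 3 ring(s) + 6 π bond(s) = 9.)

9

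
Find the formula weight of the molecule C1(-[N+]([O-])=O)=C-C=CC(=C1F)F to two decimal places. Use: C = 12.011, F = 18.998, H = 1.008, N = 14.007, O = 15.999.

Molecular formula: C6H3F2NO2.
M = 6×12.011 + 2×18.998 + 3×1.008 + 1×14.007 + 2×15.999 = 159.09 g/mol.

159.09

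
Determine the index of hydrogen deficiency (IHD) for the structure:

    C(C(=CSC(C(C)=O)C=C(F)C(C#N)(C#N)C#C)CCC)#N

Molecular formula from the SMILES: C16H14FN3OS.
DoU = (2C + 2 + N − H − X)/2 = (2·16 + 2 + 3 − 14 − 1)/2 = 22/2 = 11.
(Structurally: 0 ring(s) + 11 π bond(s) = 11.)

11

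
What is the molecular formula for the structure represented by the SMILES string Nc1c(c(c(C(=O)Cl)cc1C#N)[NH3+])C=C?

Heavy atoms from the SMILES: 10 C, 1 Cl, 3 N, 1 O.
Implicit hydrogens by atom environment:
  5 × C (aromatic): no H
  2 × C: no H
  1 × C: 2 H
  1 × C (aromatic): 1 H
  1 × C: 1 H
  1 × Cl: no H
  1 × N (charge +1): 3 H
  1 × N: 2 H
  1 × N: no H
  1 × O: no H
  Total hydrogens = 9.
Net charge +1.
Molecular formula: C10H9ClN3O+

C10H9ClN3O+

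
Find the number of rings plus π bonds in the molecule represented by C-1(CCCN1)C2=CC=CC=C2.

5

Molecular formula from the SMILES: C10H13N.
DoU = (2C + 2 + N − H − X)/2 = (2·10 + 2 + 1 − 13 − 0)/2 = 10/2 = 5.
(Structurally: 2 ring(s) + 3 π bond(s) = 5.)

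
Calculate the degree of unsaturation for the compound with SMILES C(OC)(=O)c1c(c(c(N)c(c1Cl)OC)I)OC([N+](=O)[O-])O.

Molecular formula from the SMILES: C10H10ClIN2O7.
DoU = (2C + 2 + N − H − X)/2 = (2·10 + 2 + 2 − 10 − 2)/2 = 12/2 = 6.
(Structurally: 1 ring(s) + 5 π bond(s) = 6.)

6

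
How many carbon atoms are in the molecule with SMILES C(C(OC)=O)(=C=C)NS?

The symbol for carbon appears 5 times in the SMILES.

5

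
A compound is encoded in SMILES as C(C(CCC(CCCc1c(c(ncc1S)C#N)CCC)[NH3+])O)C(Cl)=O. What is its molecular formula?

Heavy atoms from the SMILES: 18 C, 1 Cl, 3 N, 2 O, 1 S.
Implicit hydrogens by atom environment:
  8 × C: 2 H each → 16
  4 × C (aromatic): no H
  2 × C: 1 H each → 2
  2 × C: no H
  1 × C: 3 H
  1 × C (aromatic): 1 H
  1 × Cl: no H
  1 × N (charge +1): 3 H
  1 × N (aromatic): no H
  1 × N: no H
  1 × O: 1 H
  1 × O: no H
  1 × S: 1 H
  Total hydrogens = 27.
Net charge +1.
Molecular formula: C18H27ClN3O2S+

C18H27ClN3O2S+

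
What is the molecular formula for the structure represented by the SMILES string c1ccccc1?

Heavy atoms from the SMILES: 6 C.
Implicit hydrogens by atom environment:
  6 × C (aromatic): 1 H each → 6
  Total hydrogens = 6.
Molecular formula: C6H6

C6H6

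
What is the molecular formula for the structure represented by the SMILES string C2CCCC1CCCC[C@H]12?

Heavy atoms from the SMILES: 10 C.
Implicit hydrogens by atom environment:
  8 × C: 2 H each → 16
  2 × C: 1 H each → 2
  Total hydrogens = 18.
Molecular formula: C10H18

C10H18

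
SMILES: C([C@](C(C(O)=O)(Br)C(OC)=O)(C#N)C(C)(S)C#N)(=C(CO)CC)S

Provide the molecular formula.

C14H17BrN2O5S2

Heavy atoms from the SMILES: 1 Br, 14 C, 2 N, 5 O, 2 S.
Implicit hydrogens by atom environment:
  9 × C: no H
  3 × C: 3 H each → 9
  3 × O: no H
  2 × C: 2 H each → 4
  2 × N: no H
  2 × O: 1 H each → 2
  2 × S: 1 H each → 2
  1 × Br: no H
  Total hydrogens = 17.
Molecular formula: C14H17BrN2O5S2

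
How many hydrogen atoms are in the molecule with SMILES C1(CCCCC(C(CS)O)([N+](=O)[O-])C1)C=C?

Hydrogens are implicit in SMILES; fill each atom to its normal valence:
  7 × C: 2 H each → 14
  3 × C: 1 H each → 3
  1 × C: no H
  1 × N (charge +1): no H
  1 × O: 1 H
  1 × O: no H
  1 × O (charge -1): no H
  1 × S: 1 H
  Total hydrogens = 19.

19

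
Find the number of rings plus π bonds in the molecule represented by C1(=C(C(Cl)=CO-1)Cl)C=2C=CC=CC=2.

Molecular formula from the SMILES: C10H6Cl2O.
DoU = (2C + 2 + N − H − X)/2 = (2·10 + 2 + 0 − 6 − 2)/2 = 14/2 = 7.
(Structurally: 2 ring(s) + 5 π bond(s) = 7.)

7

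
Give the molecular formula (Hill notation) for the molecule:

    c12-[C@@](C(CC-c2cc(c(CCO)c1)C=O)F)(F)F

C13H13F3O2

Heavy atoms from the SMILES: 13 C, 3 F, 2 O.
Implicit hydrogens by atom environment:
  4 × C: 2 H each → 8
  4 × C (aromatic): no H
  3 × F: no H
  2 × C (aromatic): 1 H each → 2
  2 × C: 1 H each → 2
  1 × C: no H
  1 × O: 1 H
  1 × O: no H
  Total hydrogens = 13.
Molecular formula: C13H13F3O2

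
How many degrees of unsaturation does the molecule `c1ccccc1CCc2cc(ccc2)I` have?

Molecular formula from the SMILES: C14H13I.
DoU = (2C + 2 + N − H − X)/2 = (2·14 + 2 + 0 − 13 − 1)/2 = 16/2 = 8.
(Structurally: 2 ring(s) + 6 π bond(s) = 8.)

8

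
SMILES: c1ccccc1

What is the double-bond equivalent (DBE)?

4

Molecular formula from the SMILES: C6H6.
DoU = (2C + 2 + N − H − X)/2 = (2·6 + 2 + 0 − 6 − 0)/2 = 8/2 = 4.
(Structurally: 1 ring(s) + 3 π bond(s) = 4.)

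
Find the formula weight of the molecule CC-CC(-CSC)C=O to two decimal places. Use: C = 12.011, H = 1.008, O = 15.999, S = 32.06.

146.25

Molecular formula: C7H14OS.
M = 7×12.011 + 14×1.008 + 1×15.999 + 1×32.06 = 146.25 g/mol.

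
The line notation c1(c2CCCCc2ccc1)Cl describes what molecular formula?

C10H11Cl

Heavy atoms from the SMILES: 10 C, 1 Cl.
Implicit hydrogens by atom environment:
  4 × C: 2 H each → 8
  3 × C (aromatic): 1 H each → 3
  3 × C (aromatic): no H
  1 × Cl: no H
  Total hydrogens = 11.
Molecular formula: C10H11Cl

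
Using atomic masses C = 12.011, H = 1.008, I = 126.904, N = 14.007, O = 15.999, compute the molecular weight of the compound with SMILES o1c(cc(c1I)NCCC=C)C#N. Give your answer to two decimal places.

Molecular formula: C9H9IN2O.
M = 9×12.011 + 9×1.008 + 1×126.904 + 2×14.007 + 1×15.999 = 288.09 g/mol.

288.09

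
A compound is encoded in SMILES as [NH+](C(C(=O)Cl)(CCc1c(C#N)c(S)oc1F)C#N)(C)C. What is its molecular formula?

Heavy atoms from the SMILES: 12 C, 1 Cl, 1 F, 3 N, 2 O, 1 S.
Implicit hydrogens by atom environment:
  4 × C (aromatic): no H
  4 × C: no H
  2 × C: 3 H each → 6
  2 × C: 2 H each → 4
  2 × N: no H
  1 × Cl: no H
  1 × F: no H
  1 × N (charge +1): 1 H
  1 × O (aromatic): no H
  1 × O: no H
  1 × S: 1 H
  Total hydrogens = 12.
Net charge +1.
Molecular formula: C12H12ClFN3O2S+

C12H12ClFN3O2S+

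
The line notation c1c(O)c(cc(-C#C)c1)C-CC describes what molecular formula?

C11H12O

Heavy atoms from the SMILES: 11 C, 1 O.
Implicit hydrogens by atom environment:
  3 × C (aromatic): 1 H each → 3
  3 × C (aromatic): no H
  2 × C: 2 H each → 4
  1 × C: 3 H
  1 × C: 1 H
  1 × C: no H
  1 × O: 1 H
  Total hydrogens = 12.
Molecular formula: C11H12O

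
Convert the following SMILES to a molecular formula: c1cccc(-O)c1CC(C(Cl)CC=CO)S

C12H15ClO2S

Heavy atoms from the SMILES: 12 C, 1 Cl, 2 O, 1 S.
Implicit hydrogens by atom environment:
  4 × C: 1 H each → 4
  4 × C (aromatic): 1 H each → 4
  2 × C: 2 H each → 4
  2 × C (aromatic): no H
  2 × O: 1 H each → 2
  1 × Cl: no H
  1 × S: 1 H
  Total hydrogens = 15.
Molecular formula: C12H15ClO2S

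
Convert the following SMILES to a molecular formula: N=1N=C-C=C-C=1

C4H4N2

Heavy atoms from the SMILES: 4 C, 2 N.
Implicit hydrogens by atom environment:
  4 × C (aromatic): 1 H each → 4
  2 × N (aromatic): no H
  Total hydrogens = 4.
Molecular formula: C4H4N2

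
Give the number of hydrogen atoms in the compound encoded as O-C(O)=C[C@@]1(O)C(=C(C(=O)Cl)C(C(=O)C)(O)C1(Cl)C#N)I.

Hydrogens are implicit in SMILES; fill each atom to its normal valence:
  9 × C: no H
  4 × O: 1 H each → 4
  2 × Cl: no H
  2 × O: no H
  1 × C: 3 H
  1 × C: 1 H
  1 × I: no H
  1 × N: no H
  Total hydrogens = 8.

8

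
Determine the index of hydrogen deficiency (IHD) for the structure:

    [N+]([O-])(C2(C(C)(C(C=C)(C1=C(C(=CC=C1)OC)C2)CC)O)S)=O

7

Molecular formula from the SMILES: C16H21NO4S.
DoU = (2C + 2 + N − H − X)/2 = (2·16 + 2 + 1 − 21 − 0)/2 = 14/2 = 7.
(Structurally: 2 ring(s) + 5 π bond(s) = 7.)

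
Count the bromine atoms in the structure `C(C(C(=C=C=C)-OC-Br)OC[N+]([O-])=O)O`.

1

The symbol for bromine appears 1 time in the SMILES.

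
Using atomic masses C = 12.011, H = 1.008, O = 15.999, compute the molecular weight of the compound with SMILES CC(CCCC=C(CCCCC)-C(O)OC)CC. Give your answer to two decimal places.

Molecular formula: C16H32O2.
M = 16×12.011 + 32×1.008 + 2×15.999 = 256.43 g/mol.

256.43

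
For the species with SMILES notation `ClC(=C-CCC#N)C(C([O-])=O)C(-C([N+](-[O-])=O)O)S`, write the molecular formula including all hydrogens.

Heavy atoms from the SMILES: 9 C, 1 Cl, 2 N, 5 O, 1 S.
Implicit hydrogens by atom environment:
  4 × C: 1 H each → 4
  3 × C: no H
  2 × C: 2 H each → 4
  2 × O: no H
  2 × O (charge -1): no H
  1 × Cl: no H
  1 × N: no H
  1 × N (charge +1): no H
  1 × O: 1 H
  1 × S: 1 H
  Total hydrogens = 10.
Net charge -1.
Molecular formula: C9H10ClN2O5S-

C9H10ClN2O5S-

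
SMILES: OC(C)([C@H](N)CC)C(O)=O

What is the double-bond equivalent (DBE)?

Molecular formula from the SMILES: C6H13NO3.
DoU = (2C + 2 + N − H − X)/2 = (2·6 + 2 + 1 − 13 − 0)/2 = 2/2 = 1.
(Structurally: 0 ring(s) + 1 π bond(s) = 1.)

1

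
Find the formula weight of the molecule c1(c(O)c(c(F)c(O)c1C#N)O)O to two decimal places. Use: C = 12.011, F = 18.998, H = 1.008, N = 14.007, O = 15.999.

Molecular formula: C7H4FNO4.
M = 7×12.011 + 1×18.998 + 4×1.008 + 1×14.007 + 4×15.999 = 185.11 g/mol.

185.11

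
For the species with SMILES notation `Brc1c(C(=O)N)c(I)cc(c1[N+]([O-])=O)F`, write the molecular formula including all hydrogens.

Heavy atoms from the SMILES: 1 Br, 7 C, 1 F, 1 I, 2 N, 3 O.
Implicit hydrogens by atom environment:
  5 × C (aromatic): no H
  2 × O: no H
  1 × Br: no H
  1 × C (aromatic): 1 H
  1 × C: no H
  1 × F: no H
  1 × I: no H
  1 × N: 2 H
  1 × N (charge +1): no H
  1 × O (charge -1): no H
  Total hydrogens = 3.
Molecular formula: C7H3BrFIN2O3

C7H3BrFIN2O3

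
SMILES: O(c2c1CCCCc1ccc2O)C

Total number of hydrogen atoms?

Hydrogens are implicit in SMILES; fill each atom to its normal valence:
  4 × C: 2 H each → 8
  4 × C (aromatic): no H
  2 × C (aromatic): 1 H each → 2
  1 × C: 3 H
  1 × O: 1 H
  1 × O: no H
  Total hydrogens = 14.

14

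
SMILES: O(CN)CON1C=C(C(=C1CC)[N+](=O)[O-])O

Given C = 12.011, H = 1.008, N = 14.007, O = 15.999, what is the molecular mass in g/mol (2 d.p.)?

231.21

Molecular formula: C8H13N3O5.
M = 8×12.011 + 13×1.008 + 3×14.007 + 5×15.999 = 231.21 g/mol.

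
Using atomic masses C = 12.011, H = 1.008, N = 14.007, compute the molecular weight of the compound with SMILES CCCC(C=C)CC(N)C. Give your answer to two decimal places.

141.26

Molecular formula: C9H19N.
M = 9×12.011 + 19×1.008 + 1×14.007 = 141.26 g/mol.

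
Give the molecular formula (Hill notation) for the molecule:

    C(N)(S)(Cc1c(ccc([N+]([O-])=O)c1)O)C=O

Heavy atoms from the SMILES: 9 C, 2 N, 4 O, 1 S.
Implicit hydrogens by atom environment:
  3 × C (aromatic): 1 H each → 3
  3 × C (aromatic): no H
  2 × O: no H
  1 × C: 2 H
  1 × C: 1 H
  1 × C: no H
  1 × N: 2 H
  1 × N (charge +1): no H
  1 × O: 1 H
  1 × O (charge -1): no H
  1 × S: 1 H
  Total hydrogens = 10.
Molecular formula: C9H10N2O4S

C9H10N2O4S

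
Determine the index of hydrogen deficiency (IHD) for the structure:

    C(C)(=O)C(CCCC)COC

Molecular formula from the SMILES: C9H18O2.
DoU = (2C + 2 + N − H − X)/2 = (2·9 + 2 + 0 − 18 − 0)/2 = 2/2 = 1.
(Structurally: 0 ring(s) + 1 π bond(s) = 1.)

1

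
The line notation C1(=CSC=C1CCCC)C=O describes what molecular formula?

Heavy atoms from the SMILES: 9 C, 1 O, 1 S.
Implicit hydrogens by atom environment:
  3 × C: 2 H each → 6
  2 × C (aromatic): 1 H each → 2
  2 × C (aromatic): no H
  1 × C: 3 H
  1 × C: 1 H
  1 × O: no H
  1 × S (aromatic): no H
  Total hydrogens = 12.
Molecular formula: C9H12OS

C9H12OS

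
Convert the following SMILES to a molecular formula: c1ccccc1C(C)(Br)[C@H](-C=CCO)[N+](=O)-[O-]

Heavy atoms from the SMILES: 1 Br, 12 C, 1 N, 3 O.
Implicit hydrogens by atom environment:
  5 × C (aromatic): 1 H each → 5
  3 × C: 1 H each → 3
  1 × Br: no H
  1 × C: 3 H
  1 × C: 2 H
  1 × C: no H
  1 × C (aromatic): no H
  1 × N (charge +1): no H
  1 × O: 1 H
  1 × O: no H
  1 × O (charge -1): no H
  Total hydrogens = 14.
Molecular formula: C12H14BrNO3

C12H14BrNO3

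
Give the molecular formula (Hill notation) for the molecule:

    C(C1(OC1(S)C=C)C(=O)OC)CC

Heavy atoms from the SMILES: 9 C, 3 O, 1 S.
Implicit hydrogens by atom environment:
  3 × C: 2 H each → 6
  3 × C: no H
  3 × O: no H
  2 × C: 3 H each → 6
  1 × C: 1 H
  1 × S: 1 H
  Total hydrogens = 14.
Molecular formula: C9H14O3S

C9H14O3S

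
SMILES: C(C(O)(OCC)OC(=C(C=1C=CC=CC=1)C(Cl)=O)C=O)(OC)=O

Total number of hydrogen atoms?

15

Hydrogens are implicit in SMILES; fill each atom to its normal valence:
  6 × O: no H
  5 × C (aromatic): 1 H each → 5
  5 × C: no H
  2 × C: 3 H each → 6
  1 × C: 2 H
  1 × C: 1 H
  1 × C (aromatic): no H
  1 × Cl: no H
  1 × O: 1 H
  Total hydrogens = 15.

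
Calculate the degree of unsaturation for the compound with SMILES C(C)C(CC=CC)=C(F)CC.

Molecular formula from the SMILES: C10H17F.
DoU = (2C + 2 + N − H − X)/2 = (2·10 + 2 + 0 − 17 − 1)/2 = 4/2 = 2.
(Structurally: 0 ring(s) + 2 π bond(s) = 2.)

2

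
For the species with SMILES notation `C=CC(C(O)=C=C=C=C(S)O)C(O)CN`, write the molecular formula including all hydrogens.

C10H13NO3S

Heavy atoms from the SMILES: 10 C, 1 N, 3 O, 1 S.
Implicit hydrogens by atom environment:
  5 × C: no H
  3 × C: 1 H each → 3
  3 × O: 1 H each → 3
  2 × C: 2 H each → 4
  1 × N: 2 H
  1 × S: 1 H
  Total hydrogens = 13.
Molecular formula: C10H13NO3S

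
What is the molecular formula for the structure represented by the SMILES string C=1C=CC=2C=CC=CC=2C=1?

Heavy atoms from the SMILES: 10 C.
Implicit hydrogens by atom environment:
  8 × C (aromatic): 1 H each → 8
  2 × C (aromatic): no H
  Total hydrogens = 8.
Molecular formula: C10H8

C10H8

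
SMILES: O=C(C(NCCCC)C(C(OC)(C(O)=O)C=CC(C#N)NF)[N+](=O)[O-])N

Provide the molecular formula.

Heavy atoms from the SMILES: 14 C, 1 F, 5 N, 6 O.
Implicit hydrogens by atom environment:
  5 × C: 1 H each → 5
  4 × C: no H
  4 × O: no H
  3 × C: 2 H each → 6
  2 × C: 3 H each → 6
  2 × N: 1 H each → 2
  1 × F: no H
  1 × N: 2 H
  1 × N: no H
  1 × N (charge +1): no H
  1 × O: 1 H
  1 × O (charge -1): no H
  Total hydrogens = 22.
Molecular formula: C14H22FN5O6

C14H22FN5O6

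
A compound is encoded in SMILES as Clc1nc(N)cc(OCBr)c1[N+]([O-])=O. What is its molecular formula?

Heavy atoms from the SMILES: 1 Br, 6 C, 1 Cl, 3 N, 3 O.
Implicit hydrogens by atom environment:
  4 × C (aromatic): no H
  2 × O: no H
  1 × Br: no H
  1 × C: 2 H
  1 × C (aromatic): 1 H
  1 × Cl: no H
  1 × N: 2 H
  1 × N (aromatic): no H
  1 × N (charge +1): no H
  1 × O (charge -1): no H
  Total hydrogens = 5.
Molecular formula: C6H5BrClN3O3

C6H5BrClN3O3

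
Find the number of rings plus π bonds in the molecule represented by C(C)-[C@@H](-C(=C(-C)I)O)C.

Molecular formula from the SMILES: C7H13IO.
DoU = (2C + 2 + N − H − X)/2 = (2·7 + 2 + 0 − 13 − 1)/2 = 2/2 = 1.
(Structurally: 0 ring(s) + 1 π bond(s) = 1.)

1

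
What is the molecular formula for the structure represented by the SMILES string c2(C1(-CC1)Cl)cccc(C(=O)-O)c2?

C10H9ClO2

Heavy atoms from the SMILES: 10 C, 1 Cl, 2 O.
Implicit hydrogens by atom environment:
  4 × C (aromatic): 1 H each → 4
  2 × C: 2 H each → 4
  2 × C: no H
  2 × C (aromatic): no H
  1 × Cl: no H
  1 × O: 1 H
  1 × O: no H
  Total hydrogens = 9.
Molecular formula: C10H9ClO2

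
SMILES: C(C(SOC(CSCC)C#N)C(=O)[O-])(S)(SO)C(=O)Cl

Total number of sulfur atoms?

4

The symbol for sulfur appears 4 times in the SMILES.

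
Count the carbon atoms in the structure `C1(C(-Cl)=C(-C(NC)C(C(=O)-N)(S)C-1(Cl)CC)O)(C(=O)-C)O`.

The symbol for carbon appears 12 times in the SMILES. (Cl is a single chlorine, not C + l.)

12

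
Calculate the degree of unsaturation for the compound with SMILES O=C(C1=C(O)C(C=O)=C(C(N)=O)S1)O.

6

Molecular formula from the SMILES: C7H5NO5S.
DoU = (2C + 2 + N − H − X)/2 = (2·7 + 2 + 1 − 5 − 0)/2 = 12/2 = 6.
(Structurally: 1 ring(s) + 5 π bond(s) = 6.)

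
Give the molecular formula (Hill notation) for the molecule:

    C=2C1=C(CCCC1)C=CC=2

C10H12

Heavy atoms from the SMILES: 10 C.
Implicit hydrogens by atom environment:
  4 × C: 2 H each → 8
  4 × C (aromatic): 1 H each → 4
  2 × C (aromatic): no H
  Total hydrogens = 12.
Molecular formula: C10H12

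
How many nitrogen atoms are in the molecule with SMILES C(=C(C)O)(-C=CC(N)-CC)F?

The symbol for nitrogen appears 1 time in the SMILES.

1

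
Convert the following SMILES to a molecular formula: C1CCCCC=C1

Heavy atoms from the SMILES: 7 C.
Implicit hydrogens by atom environment:
  5 × C: 2 H each → 10
  2 × C: 1 H each → 2
  Total hydrogens = 12.
Molecular formula: C7H12

C7H12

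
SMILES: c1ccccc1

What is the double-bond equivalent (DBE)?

4

Molecular formula from the SMILES: C6H6.
DoU = (2C + 2 + N − H − X)/2 = (2·6 + 2 + 0 − 6 − 0)/2 = 8/2 = 4.
(Structurally: 1 ring(s) + 3 π bond(s) = 4.)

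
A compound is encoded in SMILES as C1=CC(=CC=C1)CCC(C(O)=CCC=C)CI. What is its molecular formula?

Heavy atoms from the SMILES: 15 C, 1 I, 1 O.
Implicit hydrogens by atom environment:
  5 × C: 2 H each → 10
  5 × C (aromatic): 1 H each → 5
  3 × C: 1 H each → 3
  1 × C: no H
  1 × C (aromatic): no H
  1 × I: no H
  1 × O: 1 H
  Total hydrogens = 19.
Molecular formula: C15H19IO

C15H19IO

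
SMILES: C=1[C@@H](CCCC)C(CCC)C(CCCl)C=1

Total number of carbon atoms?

The symbol for carbon appears 14 times in the SMILES. (Cl is a single chlorine, not C + l.)

14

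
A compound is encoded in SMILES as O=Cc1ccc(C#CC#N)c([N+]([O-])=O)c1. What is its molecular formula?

C10H4N2O3

Heavy atoms from the SMILES: 10 C, 2 N, 3 O.
Implicit hydrogens by atom environment:
  3 × C (aromatic): 1 H each → 3
  3 × C (aromatic): no H
  3 × C: no H
  2 × O: no H
  1 × C: 1 H
  1 × N: no H
  1 × N (charge +1): no H
  1 × O (charge -1): no H
  Total hydrogens = 4.
Molecular formula: C10H4N2O3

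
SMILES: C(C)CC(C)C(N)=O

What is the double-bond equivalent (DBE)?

1

Molecular formula from the SMILES: C6H13NO.
DoU = (2C + 2 + N − H − X)/2 = (2·6 + 2 + 1 − 13 − 0)/2 = 2/2 = 1.
(Structurally: 0 ring(s) + 1 π bond(s) = 1.)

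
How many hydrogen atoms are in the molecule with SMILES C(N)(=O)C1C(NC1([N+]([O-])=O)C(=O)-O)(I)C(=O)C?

Hydrogens are implicit in SMILES; fill each atom to its normal valence:
  5 × C: no H
  4 × O: no H
  1 × C: 3 H
  1 × C: 1 H
  1 × I: no H
  1 × N: 2 H
  1 × N: 1 H
  1 × N (charge +1): no H
  1 × O: 1 H
  1 × O (charge -1): no H
  Total hydrogens = 8.

8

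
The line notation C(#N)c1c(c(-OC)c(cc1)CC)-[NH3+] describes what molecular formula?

C10H13N2O+

Heavy atoms from the SMILES: 10 C, 2 N, 1 O.
Implicit hydrogens by atom environment:
  4 × C (aromatic): no H
  2 × C: 3 H each → 6
  2 × C (aromatic): 1 H each → 2
  1 × C: 2 H
  1 × C: no H
  1 × N (charge +1): 3 H
  1 × N: no H
  1 × O: no H
  Total hydrogens = 13.
Net charge +1.
Molecular formula: C10H13N2O+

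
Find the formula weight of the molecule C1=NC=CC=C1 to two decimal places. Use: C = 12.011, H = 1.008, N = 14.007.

Molecular formula: C5H5N.
M = 5×12.011 + 5×1.008 + 1×14.007 = 79.10 g/mol.

79.10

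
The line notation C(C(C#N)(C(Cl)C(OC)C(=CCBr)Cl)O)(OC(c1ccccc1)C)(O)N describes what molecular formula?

Heavy atoms from the SMILES: 1 Br, 17 C, 2 Cl, 2 N, 4 O.
Implicit hydrogens by atom environment:
  5 × C (aromatic): 1 H each → 5
  4 × C: 1 H each → 4
  4 × C: no H
  2 × C: 3 H each → 6
  2 × Cl: no H
  2 × O: 1 H each → 2
  2 × O: no H
  1 × Br: no H
  1 × C: 2 H
  1 × C (aromatic): no H
  1 × N: 2 H
  1 × N: no H
  Total hydrogens = 21.
Molecular formula: C17H21BrCl2N2O4

C17H21BrCl2N2O4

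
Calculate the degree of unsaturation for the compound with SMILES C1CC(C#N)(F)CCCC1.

Molecular formula from the SMILES: C8H12FN.
DoU = (2C + 2 + N − H − X)/2 = (2·8 + 2 + 1 − 12 − 1)/2 = 6/2 = 3.
(Structurally: 1 ring(s) + 2 π bond(s) = 3.)

3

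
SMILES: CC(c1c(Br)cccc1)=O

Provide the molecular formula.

Heavy atoms from the SMILES: 1 Br, 8 C, 1 O.
Implicit hydrogens by atom environment:
  4 × C (aromatic): 1 H each → 4
  2 × C (aromatic): no H
  1 × Br: no H
  1 × C: 3 H
  1 × C: no H
  1 × O: no H
  Total hydrogens = 7.
Molecular formula: C8H7BrO

C8H7BrO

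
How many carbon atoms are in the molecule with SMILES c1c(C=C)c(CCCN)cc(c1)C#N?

The symbol for carbon appears 12 times in the SMILES. Lowercase c denotes aromatic carbon and counts toward C.

12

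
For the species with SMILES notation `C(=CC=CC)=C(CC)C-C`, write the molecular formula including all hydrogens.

Heavy atoms from the SMILES: 10 C.
Implicit hydrogens by atom environment:
  3 × C: 3 H each → 9
  3 × C: 1 H each → 3
  2 × C: 2 H each → 4
  2 × C: no H
  Total hydrogens = 16.
Molecular formula: C10H16

C10H16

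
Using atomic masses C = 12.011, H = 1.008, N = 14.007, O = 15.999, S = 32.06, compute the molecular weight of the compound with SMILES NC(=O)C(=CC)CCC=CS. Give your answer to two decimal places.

171.26

Molecular formula: C8H13NOS.
M = 8×12.011 + 13×1.008 + 1×14.007 + 1×15.999 + 1×32.06 = 171.26 g/mol.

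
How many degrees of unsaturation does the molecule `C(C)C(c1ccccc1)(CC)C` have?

Molecular formula from the SMILES: C12H18.
DoU = (2C + 2 + N − H − X)/2 = (2·12 + 2 + 0 − 18 − 0)/2 = 8/2 = 4.
(Structurally: 1 ring(s) + 3 π bond(s) = 4.)

4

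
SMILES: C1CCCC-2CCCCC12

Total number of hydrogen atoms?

18

Hydrogens are implicit in SMILES; fill each atom to its normal valence:
  8 × C: 2 H each → 16
  2 × C: 1 H each → 2
  Total hydrogens = 18.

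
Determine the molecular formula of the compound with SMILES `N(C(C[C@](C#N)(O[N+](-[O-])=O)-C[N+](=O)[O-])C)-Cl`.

C6H9ClN4O5

Heavy atoms from the SMILES: 6 C, 1 Cl, 4 N, 5 O.
Implicit hydrogens by atom environment:
  3 × O: no H
  2 × C: 2 H each → 4
  2 × C: no H
  2 × N (charge +1): no H
  2 × O (charge -1): no H
  1 × C: 3 H
  1 × C: 1 H
  1 × Cl: no H
  1 × N: 1 H
  1 × N: no H
  Total hydrogens = 9.
Molecular formula: C6H9ClN4O5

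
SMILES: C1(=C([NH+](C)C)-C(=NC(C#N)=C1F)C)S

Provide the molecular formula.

Heavy atoms from the SMILES: 9 C, 1 F, 3 N, 1 S.
Implicit hydrogens by atom environment:
  5 × C (aromatic): no H
  3 × C: 3 H each → 9
  1 × C: no H
  1 × F: no H
  1 × N (charge +1): 1 H
  1 × N (aromatic): no H
  1 × N: no H
  1 × S: 1 H
  Total hydrogens = 11.
Net charge +1.
Molecular formula: C9H11FN3S+

C9H11FN3S+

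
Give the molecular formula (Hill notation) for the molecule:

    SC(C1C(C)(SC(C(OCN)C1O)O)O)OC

Heavy atoms from the SMILES: 9 C, 1 N, 5 O, 2 S.
Implicit hydrogens by atom environment:
  5 × C: 1 H each → 5
  3 × O: 1 H each → 3
  2 × C: 3 H each → 6
  2 × O: no H
  1 × C: 2 H
  1 × C: no H
  1 × N: 2 H
  1 × S: 1 H
  1 × S: no H
  Total hydrogens = 19.
Molecular formula: C9H19NO5S2

C9H19NO5S2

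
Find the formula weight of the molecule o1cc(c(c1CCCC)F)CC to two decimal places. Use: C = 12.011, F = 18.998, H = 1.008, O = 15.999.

Molecular formula: C10H15FO.
M = 10×12.011 + 1×18.998 + 15×1.008 + 1×15.999 = 170.23 g/mol.

170.23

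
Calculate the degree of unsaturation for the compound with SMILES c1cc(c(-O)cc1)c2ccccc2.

Molecular formula from the SMILES: C12H10O.
DoU = (2C + 2 + N − H − X)/2 = (2·12 + 2 + 0 − 10 − 0)/2 = 16/2 = 8.
(Structurally: 2 ring(s) + 6 π bond(s) = 8.)

8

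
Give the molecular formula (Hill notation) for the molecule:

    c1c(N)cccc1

C6H7N

Heavy atoms from the SMILES: 6 C, 1 N.
Implicit hydrogens by atom environment:
  5 × C (aromatic): 1 H each → 5
  1 × C (aromatic): no H
  1 × N: 2 H
  Total hydrogens = 7.
Molecular formula: C6H7N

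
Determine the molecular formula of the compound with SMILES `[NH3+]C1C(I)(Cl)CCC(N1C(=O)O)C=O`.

C7H11ClIN2O3+

Heavy atoms from the SMILES: 7 C, 1 Cl, 1 I, 2 N, 3 O.
Implicit hydrogens by atom environment:
  3 × C: 1 H each → 3
  2 × C: 2 H each → 4
  2 × C: no H
  2 × O: no H
  1 × Cl: no H
  1 × I: no H
  1 × N (charge +1): 3 H
  1 × N: no H
  1 × O: 1 H
  Total hydrogens = 11.
Net charge +1.
Molecular formula: C7H11ClIN2O3+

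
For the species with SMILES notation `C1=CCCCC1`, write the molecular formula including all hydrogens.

C6H10

Heavy atoms from the SMILES: 6 C.
Implicit hydrogens by atom environment:
  4 × C: 2 H each → 8
  2 × C: 1 H each → 2
  Total hydrogens = 10.
Molecular formula: C6H10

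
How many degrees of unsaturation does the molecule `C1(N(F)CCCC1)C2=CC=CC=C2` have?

5

Molecular formula from the SMILES: C11H14FN.
DoU = (2C + 2 + N − H − X)/2 = (2·11 + 2 + 1 − 14 − 1)/2 = 10/2 = 5.
(Structurally: 2 ring(s) + 3 π bond(s) = 5.)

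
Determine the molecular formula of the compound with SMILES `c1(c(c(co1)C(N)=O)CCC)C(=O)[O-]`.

C9H10NO4-

Heavy atoms from the SMILES: 9 C, 1 N, 4 O.
Implicit hydrogens by atom environment:
  3 × C (aromatic): no H
  2 × C: 2 H each → 4
  2 × C: no H
  2 × O: no H
  1 × C: 3 H
  1 × C (aromatic): 1 H
  1 × N: 2 H
  1 × O (aromatic): no H
  1 × O (charge -1): no H
  Total hydrogens = 10.
Net charge -1.
Molecular formula: C9H10NO4-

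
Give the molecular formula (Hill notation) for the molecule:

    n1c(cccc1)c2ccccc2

C11H9N

Heavy atoms from the SMILES: 11 C, 1 N.
Implicit hydrogens by atom environment:
  9 × C (aromatic): 1 H each → 9
  2 × C (aromatic): no H
  1 × N (aromatic): no H
  Total hydrogens = 9.
Molecular formula: C11H9N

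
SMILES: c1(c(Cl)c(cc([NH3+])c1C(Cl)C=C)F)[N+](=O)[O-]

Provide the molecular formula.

C9H8Cl2FN2O2+

Heavy atoms from the SMILES: 9 C, 2 Cl, 1 F, 2 N, 2 O.
Implicit hydrogens by atom environment:
  5 × C (aromatic): no H
  2 × C: 1 H each → 2
  2 × Cl: no H
  1 × C: 2 H
  1 × C (aromatic): 1 H
  1 × F: no H
  1 × N (charge +1): 3 H
  1 × N (charge +1): no H
  1 × O: no H
  1 × O (charge -1): no H
  Total hydrogens = 8.
Net charge +1.
Molecular formula: C9H8Cl2FN2O2+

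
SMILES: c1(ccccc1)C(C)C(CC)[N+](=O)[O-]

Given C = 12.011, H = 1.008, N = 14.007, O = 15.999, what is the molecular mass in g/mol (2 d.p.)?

Molecular formula: C11H15NO2.
M = 11×12.011 + 15×1.008 + 1×14.007 + 2×15.999 = 193.25 g/mol.

193.25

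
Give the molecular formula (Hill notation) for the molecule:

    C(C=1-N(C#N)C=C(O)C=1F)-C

C7H7FN2O

Heavy atoms from the SMILES: 7 C, 1 F, 2 N, 1 O.
Implicit hydrogens by atom environment:
  3 × C (aromatic): no H
  1 × C: 3 H
  1 × C: 2 H
  1 × C (aromatic): 1 H
  1 × C: no H
  1 × F: no H
  1 × N (aromatic): no H
  1 × N: no H
  1 × O: 1 H
  Total hydrogens = 7.
Molecular formula: C7H7FN2O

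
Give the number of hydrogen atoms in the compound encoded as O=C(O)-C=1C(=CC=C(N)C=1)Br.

Hydrogens are implicit in SMILES; fill each atom to its normal valence:
  3 × C (aromatic): 1 H each → 3
  3 × C (aromatic): no H
  1 × Br: no H
  1 × C: no H
  1 × N: 2 H
  1 × O: 1 H
  1 × O: no H
  Total hydrogens = 6.

6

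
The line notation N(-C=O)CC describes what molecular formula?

C3H7NO

Heavy atoms from the SMILES: 3 C, 1 N, 1 O.
Implicit hydrogens by atom environment:
  1 × C: 3 H
  1 × C: 2 H
  1 × C: 1 H
  1 × N: 1 H
  1 × O: no H
  Total hydrogens = 7.
Molecular formula: C3H7NO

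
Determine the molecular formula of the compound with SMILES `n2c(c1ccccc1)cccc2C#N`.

Heavy atoms from the SMILES: 12 C, 2 N.
Implicit hydrogens by atom environment:
  8 × C (aromatic): 1 H each → 8
  3 × C (aromatic): no H
  1 × C: no H
  1 × N (aromatic): no H
  1 × N: no H
  Total hydrogens = 8.
Molecular formula: C12H8N2

C12H8N2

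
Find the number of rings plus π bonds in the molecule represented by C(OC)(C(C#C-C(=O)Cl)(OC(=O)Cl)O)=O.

Molecular formula from the SMILES: C7H4Cl2O6.
DoU = (2C + 2 + N − H − X)/2 = (2·7 + 2 + 0 − 4 − 2)/2 = 10/2 = 5.
(Structurally: 0 ring(s) + 5 π bond(s) = 5.)

5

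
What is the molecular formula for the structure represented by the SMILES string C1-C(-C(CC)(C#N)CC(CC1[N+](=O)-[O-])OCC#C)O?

Heavy atoms from the SMILES: 13 C, 2 N, 4 O.
Implicit hydrogens by atom environment:
  5 × C: 2 H each → 10
  4 × C: 1 H each → 4
  3 × C: no H
  2 × O: no H
  1 × C: 3 H
  1 × N: no H
  1 × N (charge +1): no H
  1 × O: 1 H
  1 × O (charge -1): no H
  Total hydrogens = 18.
Molecular formula: C13H18N2O4

C13H18N2O4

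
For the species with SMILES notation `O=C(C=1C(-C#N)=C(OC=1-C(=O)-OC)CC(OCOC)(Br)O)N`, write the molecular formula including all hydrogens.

C12H13BrN2O7

Heavy atoms from the SMILES: 1 Br, 12 C, 2 N, 7 O.
Implicit hydrogens by atom environment:
  5 × O: no H
  4 × C (aromatic): no H
  4 × C: no H
  2 × C: 3 H each → 6
  2 × C: 2 H each → 4
  1 × Br: no H
  1 × N: 2 H
  1 × N: no H
  1 × O: 1 H
  1 × O (aromatic): no H
  Total hydrogens = 13.
Molecular formula: C12H13BrN2O7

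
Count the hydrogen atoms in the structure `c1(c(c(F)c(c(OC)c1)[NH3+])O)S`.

Hydrogens are implicit in SMILES; fill each atom to its normal valence:
  5 × C (aromatic): no H
  1 × C: 3 H
  1 × C (aromatic): 1 H
  1 × F: no H
  1 × N (charge +1): 3 H
  1 × O: 1 H
  1 × O: no H
  1 × S: 1 H
  Total hydrogens = 9.

9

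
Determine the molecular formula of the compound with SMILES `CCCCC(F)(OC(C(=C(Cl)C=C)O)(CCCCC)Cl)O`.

Heavy atoms from the SMILES: 15 C, 2 Cl, 1 F, 3 O.
Implicit hydrogens by atom environment:
  8 × C: 2 H each → 16
  4 × C: no H
  2 × C: 3 H each → 6
  2 × Cl: no H
  2 × O: 1 H each → 2
  1 × C: 1 H
  1 × F: no H
  1 × O: no H
  Total hydrogens = 25.
Molecular formula: C15H25Cl2FO3

C15H25Cl2FO3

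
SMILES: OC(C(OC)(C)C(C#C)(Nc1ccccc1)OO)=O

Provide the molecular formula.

Heavy atoms from the SMILES: 13 C, 1 N, 5 O.
Implicit hydrogens by atom environment:
  5 × C (aromatic): 1 H each → 5
  4 × C: no H
  3 × O: no H
  2 × C: 3 H each → 6
  2 × O: 1 H each → 2
  1 × C: 1 H
  1 × C (aromatic): no H
  1 × N: 1 H
  Total hydrogens = 15.
Molecular formula: C13H15NO5

C13H15NO5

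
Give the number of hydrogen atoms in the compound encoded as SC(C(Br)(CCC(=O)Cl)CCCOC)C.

18

Hydrogens are implicit in SMILES; fill each atom to its normal valence:
  5 × C: 2 H each → 10
  2 × C: 3 H each → 6
  2 × C: no H
  2 × O: no H
  1 × Br: no H
  1 × C: 1 H
  1 × Cl: no H
  1 × S: 1 H
  Total hydrogens = 18.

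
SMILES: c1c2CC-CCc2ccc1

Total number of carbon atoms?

The symbol for carbon appears 10 times in the SMILES. Lowercase c denotes aromatic carbon and counts toward C.

10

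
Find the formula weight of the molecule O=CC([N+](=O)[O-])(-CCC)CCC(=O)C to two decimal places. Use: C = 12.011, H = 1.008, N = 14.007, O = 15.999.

201.22

Molecular formula: C9H15NO4.
M = 9×12.011 + 15×1.008 + 1×14.007 + 4×15.999 = 201.22 g/mol.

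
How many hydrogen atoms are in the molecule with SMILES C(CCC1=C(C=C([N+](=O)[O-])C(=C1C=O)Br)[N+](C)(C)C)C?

Hydrogens are implicit in SMILES; fill each atom to its normal valence:
  5 × C (aromatic): no H
  4 × C: 3 H each → 12
  3 × C: 2 H each → 6
  2 × N (charge +1): no H
  2 × O: no H
  1 × Br: no H
  1 × C (aromatic): 1 H
  1 × C: 1 H
  1 × O (charge -1): no H
  Total hydrogens = 20.

20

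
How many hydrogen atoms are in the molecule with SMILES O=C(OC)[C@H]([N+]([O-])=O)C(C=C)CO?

Hydrogens are implicit in SMILES; fill each atom to its normal valence:
  3 × C: 1 H each → 3
  3 × O: no H
  2 × C: 2 H each → 4
  1 × C: 3 H
  1 × C: no H
  1 × N (charge +1): no H
  1 × O: 1 H
  1 × O (charge -1): no H
  Total hydrogens = 11.

11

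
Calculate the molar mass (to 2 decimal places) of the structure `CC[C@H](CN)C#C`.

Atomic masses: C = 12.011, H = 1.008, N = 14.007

Molecular formula: C6H11N.
M = 6×12.011 + 11×1.008 + 1×14.007 = 97.16 g/mol.

97.16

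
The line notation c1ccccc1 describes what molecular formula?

Heavy atoms from the SMILES: 6 C.
Implicit hydrogens by atom environment:
  6 × C (aromatic): 1 H each → 6
  Total hydrogens = 6.
Molecular formula: C6H6

C6H6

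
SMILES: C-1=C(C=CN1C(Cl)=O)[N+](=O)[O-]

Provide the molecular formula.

C5H3ClN2O3

Heavy atoms from the SMILES: 5 C, 1 Cl, 2 N, 3 O.
Implicit hydrogens by atom environment:
  3 × C (aromatic): 1 H each → 3
  2 × O: no H
  1 × C (aromatic): no H
  1 × C: no H
  1 × Cl: no H
  1 × N (aromatic): no H
  1 × N (charge +1): no H
  1 × O (charge -1): no H
  Total hydrogens = 3.
Molecular formula: C5H3ClN2O3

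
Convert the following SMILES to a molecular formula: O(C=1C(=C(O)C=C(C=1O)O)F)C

C7H7FO4

Heavy atoms from the SMILES: 7 C, 1 F, 4 O.
Implicit hydrogens by atom environment:
  5 × C (aromatic): no H
  3 × O: 1 H each → 3
  1 × C: 3 H
  1 × C (aromatic): 1 H
  1 × F: no H
  1 × O: no H
  Total hydrogens = 7.
Molecular formula: C7H7FO4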